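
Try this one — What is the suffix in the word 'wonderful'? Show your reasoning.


The word 'wonderful' = 'wonder' (root) + '-ful' (suffix). The suffix is '-ful'.

ful


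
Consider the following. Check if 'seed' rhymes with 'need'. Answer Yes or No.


Rime (stressed vowel + following sounds) of 'seed': -eed = /iːd/
Rime of 'need': -eed = /iːd/
/iːd/ and /iːd/ are the same ending sound, so the words rhyme.

Yes


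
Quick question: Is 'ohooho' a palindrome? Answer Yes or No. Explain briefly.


Forward: 'ohooho'
Reversed: 'ohooho'
They are identical.

Yes


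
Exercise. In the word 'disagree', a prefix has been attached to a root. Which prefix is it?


The word 'disagree' = 'dis' (prefix) + 'agree' (root). The prefix is 'dis'.

dis


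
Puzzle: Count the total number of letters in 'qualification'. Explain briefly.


Spell out 'qualification' and number each letter: q(1), u(2), a(3), l(4), i(5), f(6), i(7), c(8), a(9), t(10), i(11), o(12), n(13). Total: 13 letters.

13


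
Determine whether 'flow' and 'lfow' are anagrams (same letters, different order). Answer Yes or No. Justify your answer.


Sorted letters of 'flow': 'flow'
Sorted letters of 'lfow': 'flow'
They match.

Yes


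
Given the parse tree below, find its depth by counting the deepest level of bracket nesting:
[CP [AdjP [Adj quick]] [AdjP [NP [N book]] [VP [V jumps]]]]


Count bracket nesting levels:
'[' at pos 0: depth = 1
'[' at pos 4: depth = 2
'[' at pos 10: depth = 3
'[' at pos 23: depth = 2
'[' at pos 29: depth = 3
'[' at pos 33: depth = 4
'[' at pos 43: depth = 3
'[' at pos 47: depth = 4
Maximum depth reached: 4

4


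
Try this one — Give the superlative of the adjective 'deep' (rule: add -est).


Apply superlative formation (add -est): 'deep' -> 'deepest'.

deepest


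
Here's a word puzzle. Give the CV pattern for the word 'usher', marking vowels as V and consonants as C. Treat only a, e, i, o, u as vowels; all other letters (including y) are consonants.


Letter mapping: u = V, s = C, h = C, e = V, r = C.

VCCVC


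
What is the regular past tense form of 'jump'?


Apply rule: Add -ed. 'jump' becomes 'jumped'.

jumped


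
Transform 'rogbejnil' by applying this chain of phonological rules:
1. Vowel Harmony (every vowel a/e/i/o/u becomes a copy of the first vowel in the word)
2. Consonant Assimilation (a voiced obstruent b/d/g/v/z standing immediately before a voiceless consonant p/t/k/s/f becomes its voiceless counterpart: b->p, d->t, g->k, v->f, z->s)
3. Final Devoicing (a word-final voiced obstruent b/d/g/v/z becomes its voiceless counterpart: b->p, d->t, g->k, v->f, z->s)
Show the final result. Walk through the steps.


Starting form: 'rogbejnil'
Rule 1: Vowel Harmony: all vowels become 'o' (matching first vowel). 'rogbejnil' -> 'rogbojnol'
Rule 2: Consonant Assimilation: no voiced obstruent (b/d/g/v/z) stands immediately before a voiceless consonant (p/t/k/s/f). No change.
Rule 3: Final Devoicing: final consonant 'l' is not one of the voiced obstruents b/d/g/v/z. No change.
Final form: 'rogbojnol'

rogbojnol


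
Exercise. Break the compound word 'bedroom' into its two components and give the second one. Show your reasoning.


Split 'bedroom' into 'bed' + 'room'. The second part is 'room'.

room


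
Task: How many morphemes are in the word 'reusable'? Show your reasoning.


Decomposition: re- (prefix) + use (root) + -able (suffix) = 3 morpheme(s)

3 morphemes


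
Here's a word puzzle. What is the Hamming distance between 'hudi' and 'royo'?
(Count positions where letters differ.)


Alignment:
Position 1: 'h' vs 'r' = DIFFER
Position 2: 'u' vs 'o' = DIFFER
Position 3: 'd' vs 'y' = DIFFER
Position 4: 'i' vs 'o' = DIFFER
Total differences: 4

4


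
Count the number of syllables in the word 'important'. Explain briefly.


Break 'important' into syllables: im-por-tant -> im | por | tant = 3 syllables

3 syllables


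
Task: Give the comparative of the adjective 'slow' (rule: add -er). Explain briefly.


Apply comparative formation (add -er): 'slow' -> 'slower'.

slower


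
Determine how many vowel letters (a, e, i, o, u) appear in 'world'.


Vowels in 'world': o = 1 vowels.

1


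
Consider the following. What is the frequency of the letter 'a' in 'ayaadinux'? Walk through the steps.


Letter 'a' in 'ayaadinux': found at position(s) 1, 3, 4 = 3 occurrence(s).

3


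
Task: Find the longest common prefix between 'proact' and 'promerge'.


Compare from the start: 3 characters match: 'pro'. Mismatch at position 4: 'a' vs 'm'.

pro


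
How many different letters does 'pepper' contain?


Unique letters in 'pepper': {e, p, r} = 3 distinct letters.

3


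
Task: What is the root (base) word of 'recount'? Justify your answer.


Remove prefix 're' from 'recount' to get root 'count'.

count


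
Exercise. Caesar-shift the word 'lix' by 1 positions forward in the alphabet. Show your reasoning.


Shift each letter by 1: l -> m, i -> j, x -> y. Result: 'mjy'.

mjy


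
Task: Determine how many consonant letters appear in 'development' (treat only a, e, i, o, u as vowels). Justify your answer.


Consonants in 'development': d, v, l, p, m, n, t = 7 consonants.

7


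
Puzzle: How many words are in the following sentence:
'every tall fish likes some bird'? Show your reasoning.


Split into words: every | tall | fish | likes | some | bird = 6 words.

6


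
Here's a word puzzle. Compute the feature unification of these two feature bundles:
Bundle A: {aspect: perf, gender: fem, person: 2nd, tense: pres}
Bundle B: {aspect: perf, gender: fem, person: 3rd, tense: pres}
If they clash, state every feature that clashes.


Compare features:
aspect: A=perf vs B=perf -> unified: perf
gender: A=fem vs B=fem -> unified: fem
person: A=2nd vs B=3rd -> CLASH
tense: A=pres vs B=pres -> unified: pres
Clash detected on feature 'person' (2nd vs 3rd); unification fails.

CLASH on 'person' (2nd vs 3rd)


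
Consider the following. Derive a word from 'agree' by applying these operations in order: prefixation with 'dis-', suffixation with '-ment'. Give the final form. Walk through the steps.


Step 1: Add prefix 'dis-' to 'agree' = 'disagree'
Step 2: Add suffix '-ment' to 'disagree' = 'disagreement'

disagreement


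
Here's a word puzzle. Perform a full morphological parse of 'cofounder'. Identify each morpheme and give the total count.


Step 1: Identify prefix: 'co' (meaning: together)
Step 2: Identify root: 'found'
Step 3: Identify suffix(es): 'er'
Decomposition: co- (prefix: together) + found (root) + -er (suffix: one who)
Total morphemes: 3

3 morphemes (co- (prefix: together) + found (root) + -er (suffix: one who))


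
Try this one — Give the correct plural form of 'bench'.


Apply rule: Add -es (sibilant/fricative ending). 'bench' becomes 'benches'.

benches


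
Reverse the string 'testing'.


Reverse 'testing' character by character: 'gnitset'.

gnitset


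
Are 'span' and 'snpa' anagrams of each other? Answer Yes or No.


Sorted letters of 'span': 'anps'
Sorted letters of 'snpa': 'anps'
They match.

Yes


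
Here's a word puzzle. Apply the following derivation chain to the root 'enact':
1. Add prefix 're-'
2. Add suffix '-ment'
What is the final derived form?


Step 1: Add prefix 're-' to 'enact' = 'reenact'
Step 2: Add suffix '-ment' to 'reenact' = 'reenactment'

reenactment


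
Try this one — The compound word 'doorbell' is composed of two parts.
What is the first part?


Split 'doorbell' into 'door' + 'bell'. The first part is 'door'.

door


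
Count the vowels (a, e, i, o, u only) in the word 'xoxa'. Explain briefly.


Vowels in 'xoxa': o, a = 2 vowels.

2


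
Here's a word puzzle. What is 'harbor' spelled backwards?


Reverse 'harbor' character by character: 'robrah'.

robrah


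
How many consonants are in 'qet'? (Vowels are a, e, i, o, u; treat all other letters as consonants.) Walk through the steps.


Consonants in 'qet': q, t = 2 consonants.

2


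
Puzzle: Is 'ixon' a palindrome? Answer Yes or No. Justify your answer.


Forward: 'ixon'
Reversed: 'noxi'
They differ.

No


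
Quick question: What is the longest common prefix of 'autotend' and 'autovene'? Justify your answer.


Compare from the start: 4 characters match: 'auto'. Mismatch at position 5: 't' vs 'v'.

auto


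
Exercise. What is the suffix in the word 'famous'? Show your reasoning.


The word 'famous' = 'fame' (root) + '-ous' (suffix). The suffix is '-ous'.

ous


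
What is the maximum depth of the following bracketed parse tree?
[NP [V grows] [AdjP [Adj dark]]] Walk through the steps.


Count bracket nesting levels:
'[' at pos 0: depth = 1
'[' at pos 4: depth = 2
'[' at pos 14: depth = 2
'[' at pos 20: depth = 3
Maximum depth reached: 3

3


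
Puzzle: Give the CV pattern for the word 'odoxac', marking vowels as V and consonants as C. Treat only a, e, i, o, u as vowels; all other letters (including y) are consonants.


Letter mapping: o = V, d = C, o = V, x = C, a = V, c = C.

VCVCVC


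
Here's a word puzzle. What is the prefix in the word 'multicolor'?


The word 'multicolor' = 'multi' (prefix) + 'color' (root). The prefix is 'multi'.

multi


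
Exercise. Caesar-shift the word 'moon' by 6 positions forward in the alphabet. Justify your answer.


Shift each letter by 6: m -> s, o -> u, o -> u, n -> t. Result: 'suut'.

suut


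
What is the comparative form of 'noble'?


Apply comparative formation (ends in e: add -r): 'noble' -> 'nobler'.

nobler


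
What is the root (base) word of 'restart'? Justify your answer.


Remove prefix 're' from 'restart' to get root 'start'.

start


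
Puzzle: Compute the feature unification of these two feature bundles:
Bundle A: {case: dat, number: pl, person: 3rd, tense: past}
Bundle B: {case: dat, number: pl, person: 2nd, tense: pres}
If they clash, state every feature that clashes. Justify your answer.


Compare features:
case: A=dat vs B=dat -> unified: dat
number: A=pl vs B=pl -> unified: pl
person: A=3rd vs B=2nd -> CLASH
tense: A=past vs B=pres -> CLASH
Clashes detected on features 'person' (3rd vs 2nd) and 'tense' (past vs pres); unification fails.

CLASH on 'person' (3rd vs 2nd) and 'tense' (past vs pres)


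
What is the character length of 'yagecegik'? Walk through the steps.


Spell out 'yagecegik' and number each letter: y(1), a(2), g(3), e(4), c(5), e(6), g(7), i(8), k(9). Total: 9 letters.

9


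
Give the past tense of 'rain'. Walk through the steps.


Apply rule: Add -ed. 'rain' becomes 'rained'.

rained


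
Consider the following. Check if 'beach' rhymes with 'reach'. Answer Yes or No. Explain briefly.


Rime (stressed vowel + following sounds) of 'beach': -each = /iːtʃ/
Rime of 'reach': -each = /iːtʃ/
/iːtʃ/ and /iːtʃ/ are the same ending sound, so the words rhyme.

Yes


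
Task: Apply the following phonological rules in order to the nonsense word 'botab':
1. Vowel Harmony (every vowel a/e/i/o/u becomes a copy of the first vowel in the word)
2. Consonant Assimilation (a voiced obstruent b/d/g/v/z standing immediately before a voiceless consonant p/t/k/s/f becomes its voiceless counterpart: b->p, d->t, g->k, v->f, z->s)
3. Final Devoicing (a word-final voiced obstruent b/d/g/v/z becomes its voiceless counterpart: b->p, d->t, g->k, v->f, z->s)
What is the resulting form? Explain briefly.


Starting form: 'botab'
Rule 1: Vowel Harmony: all vowels become 'o' (matching first vowel). 'botab' -> 'botob'
Rule 2: Consonant Assimilation: no voiced obstruent (b/d/g/v/z) stands immediately before a voiceless consonant (p/t/k/s/f). No change.
Rule 3: Final Devoicing: word-final voiced obstruent 'b' becomes voiceless 'p'. 'botob' -> 'botop'
Final form: 'botop'

botop


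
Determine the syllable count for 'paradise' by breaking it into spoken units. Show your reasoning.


Break 'paradise' into syllables: par-a-dise -> par | a | dise = 3 syllables

3 syllables


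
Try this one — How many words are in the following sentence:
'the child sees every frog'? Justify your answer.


Split into words: the | child | sees | every | frog = 5 words.

5


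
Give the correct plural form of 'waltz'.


Apply rule: Add -es (sibilant/fricative ending). 'waltz' becomes 'waltzes'.

waltzes


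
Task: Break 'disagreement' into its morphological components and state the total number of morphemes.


Step 1: Identify prefix: 'dis' (meaning: not/apart)
Step 2: Identify root: 'agree'
Step 3: Identify suffix(es): 'ment'
Decomposition: dis- (prefix: not/apart) + agree (root) + -ment (suffix: action/result)
Total morphemes: 3

3 morphemes (dis- (prefix: not/apart) + agree (root) + -ment (suffix: action/result))


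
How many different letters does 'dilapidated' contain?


Unique letters in 'dilapidated': {a, d, e, i, l, p, t} = 7 distinct letters.

7


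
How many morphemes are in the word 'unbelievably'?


Decomposition: un- (prefix) + believe (root) + -able (suffix) + -ly (suffix) = 4 morpheme(s)

4 morphemes


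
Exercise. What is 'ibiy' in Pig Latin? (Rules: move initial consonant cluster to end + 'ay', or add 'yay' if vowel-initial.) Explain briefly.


'ibiy' starts with a vowel, so add 'yay': 'ibiyyay'.

ibiyyay


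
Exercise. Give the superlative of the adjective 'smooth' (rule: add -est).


Apply superlative formation (add -est): 'smooth' -> 'smoothest'.

smoothest


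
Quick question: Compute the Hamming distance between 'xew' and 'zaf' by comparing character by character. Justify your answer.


Alignment:
Position 1: 'x' vs 'z' = DIFFER
Position 2: 'e' vs 'a' = DIFFER
Position 3: 'w' vs 'f' = DIFFER
Total differences: 3

3


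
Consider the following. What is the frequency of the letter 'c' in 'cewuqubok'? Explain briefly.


Letter 'c' in 'cewuqubok': found at position(s) 1 = 1 occurrence(s).

1


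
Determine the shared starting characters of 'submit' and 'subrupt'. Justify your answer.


Compare from the start: 3 characters match: 'sub'. Mismatch at position 4: 'm' vs 'r'.

sub


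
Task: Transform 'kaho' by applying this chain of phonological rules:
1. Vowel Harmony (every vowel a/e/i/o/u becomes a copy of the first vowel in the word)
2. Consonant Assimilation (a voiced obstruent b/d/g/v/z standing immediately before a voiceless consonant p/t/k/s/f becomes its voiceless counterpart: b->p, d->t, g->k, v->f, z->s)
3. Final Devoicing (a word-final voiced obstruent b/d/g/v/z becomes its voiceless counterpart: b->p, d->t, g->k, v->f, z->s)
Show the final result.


Starting form: 'kaho'
Rule 1: Vowel Harmony: all vowels become 'a' (matching first vowel). 'kaho' -> 'kaha'
Rule 2: Consonant Assimilation: no voiced obstruent (b/d/g/v/z) stands immediately before a voiceless consonant (p/t/k/s/f). No change.
Rule 3: Final Devoicing: the word ends in the vowel 'a', not a consonant. No change.
Final form: 'kaha'

kaha


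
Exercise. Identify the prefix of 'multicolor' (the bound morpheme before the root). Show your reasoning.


The word 'multicolor' = 'multi' (prefix) + 'color' (root). The prefix is 'multi'.

multi


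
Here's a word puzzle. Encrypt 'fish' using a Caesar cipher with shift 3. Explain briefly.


Shift each letter by 3: f -> i, i -> l, s -> v, h -> k. Result: 'ilvk'.

ilvk


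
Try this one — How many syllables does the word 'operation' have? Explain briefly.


Break 'operation' into syllables: op-er-a-tion -> op | er | a | tion = 4 syllables

4 syllables


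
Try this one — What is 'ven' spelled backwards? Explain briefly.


Reverse 'ven' character by character: 'nev'.

nev


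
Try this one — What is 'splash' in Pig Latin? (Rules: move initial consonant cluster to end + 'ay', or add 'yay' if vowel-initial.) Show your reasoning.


'splash': move consonant cluster 'spl' to end and add 'ay': 'ashsplay'.

ashsplay


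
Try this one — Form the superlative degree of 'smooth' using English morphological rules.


Apply superlative formation (add -est): 'smooth' -> 'smoothest'.

smoothest


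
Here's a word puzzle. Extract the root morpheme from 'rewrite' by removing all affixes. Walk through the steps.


Remove prefix 're' from 'rewrite' to get root 'write'.

write


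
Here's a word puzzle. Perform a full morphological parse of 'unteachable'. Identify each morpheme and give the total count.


Step 1: Identify prefix: 'un' (meaning: not/reverse)
Step 2: Identify root: 'teach'
Step 3: Identify suffix(es): 'able'
Decomposition: un- (prefix: not/reverse) + teach (root) + -able (suffix: capable of)
Total morphemes: 3

3 morphemes (un- (prefix: not/reverse) + teach (root) + -able (suffix: capable of))


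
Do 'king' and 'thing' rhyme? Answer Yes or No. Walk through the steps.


Rime (stressed vowel + following sounds) of 'king': -ing = /ɪŋ/
Rime of 'thing': -ing = /ɪŋ/
/ɪŋ/ and /ɪŋ/ are the same ending sound, so the words rhyme.

Yes


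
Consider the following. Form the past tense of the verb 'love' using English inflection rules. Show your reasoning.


Apply rule: Add -d (word ends in -e). 'love' becomes 'loved'.

loved


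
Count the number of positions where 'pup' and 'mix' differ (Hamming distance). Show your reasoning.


Alignment:
Position 1: 'p' vs 'm' = DIFFER
Position 2: 'u' vs 'i' = DIFFER
Position 3: 'p' vs 'x' = DIFFER
Total differences: 3

3


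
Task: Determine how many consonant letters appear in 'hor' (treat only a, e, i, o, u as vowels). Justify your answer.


Consonants in 'hor': h, r = 2 consonants.

2


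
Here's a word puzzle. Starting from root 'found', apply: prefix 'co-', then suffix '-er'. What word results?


Step 1: Add prefix 'co-' to 'found' = 'cofound'
Step 2: Add suffix '-er' to 'cofound' = 'cofounder'

cofounder


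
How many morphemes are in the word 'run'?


Decomposition: run (free morpheme) = 1 morpheme(s)

1 morphemes


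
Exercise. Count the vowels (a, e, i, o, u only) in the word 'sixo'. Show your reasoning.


Vowels in 'sixo': i, o = 2 vowels.

2


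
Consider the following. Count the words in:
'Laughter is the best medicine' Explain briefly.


Split into words: Laughter | is | the | best | medicine = 5 words.

5


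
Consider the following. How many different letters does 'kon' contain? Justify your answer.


Unique letters in 'kon': {k, n, o} = 3 distinct letters.

3


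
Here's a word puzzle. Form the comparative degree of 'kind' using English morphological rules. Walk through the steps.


Apply comparative formation (add -er): 'kind' -> 'kinder'.

kinder


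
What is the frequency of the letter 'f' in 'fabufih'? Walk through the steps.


Letter 'f' in 'fabufih': found at position(s) 1, 5 = 2 occurrence(s).

2


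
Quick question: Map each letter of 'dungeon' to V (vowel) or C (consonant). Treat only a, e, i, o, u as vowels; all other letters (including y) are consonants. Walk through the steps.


Letter mapping: d = C, u = V, n = C, g = C, e = V, o = V, n = C.

CVCCVVC


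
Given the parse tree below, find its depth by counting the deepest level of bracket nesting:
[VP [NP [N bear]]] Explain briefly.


Count bracket nesting levels:
'[' at pos 0: depth = 1
'[' at pos 4: depth = 2
'[' at pos 8: depth = 3
Maximum depth reached: 3

3


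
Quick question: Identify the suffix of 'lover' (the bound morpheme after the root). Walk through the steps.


The word 'lover' = 'love' (root) + '-er' (suffix). The suffix is '-er'.

er


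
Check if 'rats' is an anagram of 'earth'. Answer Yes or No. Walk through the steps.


Sorted letters of 'rats': 'arst'
Sorted letters of 'earth': 'aehrt'
They do not match.

No


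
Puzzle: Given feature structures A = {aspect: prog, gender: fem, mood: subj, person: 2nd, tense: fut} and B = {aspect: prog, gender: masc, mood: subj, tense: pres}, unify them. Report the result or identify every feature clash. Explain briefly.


Compare features:
aspect: A=prog vs B=prog -> unified: prog
gender: A=fem vs B=masc -> CLASH
mood: A=subj vs B=subj -> unified: subj
person: A=2nd vs B=_ -> unified: 2nd
tense: A=fut vs B=pres -> CLASH
Clashes detected on features 'gender' (fem vs masc) and 'tense' (fut vs pres); unification fails.

CLASH on 'gender' (fem vs masc) and 'tense' (fut vs pres)


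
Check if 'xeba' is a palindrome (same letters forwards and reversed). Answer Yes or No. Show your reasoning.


Forward: 'xeba'
Reversed: 'abex'
They differ.

No


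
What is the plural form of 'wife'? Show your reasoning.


Apply rule: Change -fe to -ves. 'wife' becomes 'wives'.

wives


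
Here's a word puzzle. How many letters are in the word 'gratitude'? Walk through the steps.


Spell out 'gratitude' and number each letter: g(1), r(2), a(3), t(4), i(5), t(6), u(7), d(8), e(9). Total: 9 letters.

9


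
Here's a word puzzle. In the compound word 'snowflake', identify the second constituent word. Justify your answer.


Split 'snowflake' into 'snow' + 'flake'. The second part is 'flake'.

flake


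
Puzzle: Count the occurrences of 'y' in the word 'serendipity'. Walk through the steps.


Letter 'y' in 'serendipity': found at position(s) 11 = 1 occurrence(s).

1


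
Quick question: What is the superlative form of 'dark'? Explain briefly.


Apply superlative formation (add -est): 'dark' -> 'darkest'.

darkest


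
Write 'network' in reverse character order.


Reverse 'network' character by character: 'krowten'.

krowten


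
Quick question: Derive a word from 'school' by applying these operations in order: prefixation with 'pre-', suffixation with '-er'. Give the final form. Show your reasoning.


Step 1: Add prefix 'pre-' to 'school' = 'preschool'
Step 2: Add suffix '-er' to 'preschool' = 'preschooler'

preschooler


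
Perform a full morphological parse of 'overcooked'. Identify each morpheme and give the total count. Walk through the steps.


Step 1: Identify prefix: 'over' (meaning: excessively)
Step 2: Identify root: 'cook'
Step 3: Identify suffix(es): 'ed'
Decomposition: over- (prefix: excessively) + cook (root) + -ed (suffix: past)
Total morphemes: 3

3 morphemes (over- (prefix: excessively) + cook (root) + -ed (suffix: past))


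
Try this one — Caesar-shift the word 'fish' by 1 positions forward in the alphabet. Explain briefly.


Shift each letter by 1: f -> g, i -> j, s -> t, h -> i. Result: 'gjti'.

gjti


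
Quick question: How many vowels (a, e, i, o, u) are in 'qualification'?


Vowels in 'qualification': u, a, i, i, a, i, o = 7 vowels.

7


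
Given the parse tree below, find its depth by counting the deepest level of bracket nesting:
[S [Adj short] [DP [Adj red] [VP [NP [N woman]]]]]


Count bracket nesting levels:
'[' at pos 0: depth = 1
'[' at pos 3: depth = 2
'[' at pos 15: depth = 2
'[' at pos 19: depth = 3
'[' at pos 29: depth = 3
'[' at pos 33: depth = 4
'[' at pos 37: depth = 5
Maximum depth reached: 5

5


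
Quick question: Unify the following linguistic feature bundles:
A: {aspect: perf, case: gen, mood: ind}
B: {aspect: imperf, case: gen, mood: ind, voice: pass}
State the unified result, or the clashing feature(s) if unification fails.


Compare features:
aspect: A=perf vs B=imperf -> CLASH
case: A=gen vs B=gen -> unified: gen
mood: A=ind vs B=ind -> unified: ind
voice: A=_ vs B=pass -> unified: pass
Clash detected on feature 'aspect' (perf vs imperf); unification fails.

CLASH on 'aspect' (perf vs imperf)


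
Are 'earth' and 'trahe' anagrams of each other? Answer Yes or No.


Sorted letters of 'earth': 'aehrt'
Sorted letters of 'trahe': 'aehrt'
They match.

Yes


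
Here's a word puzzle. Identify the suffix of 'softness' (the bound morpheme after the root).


The word 'softness' = 'soft' (root) + '-ness' (suffix). The suffix is '-ness'.

ness


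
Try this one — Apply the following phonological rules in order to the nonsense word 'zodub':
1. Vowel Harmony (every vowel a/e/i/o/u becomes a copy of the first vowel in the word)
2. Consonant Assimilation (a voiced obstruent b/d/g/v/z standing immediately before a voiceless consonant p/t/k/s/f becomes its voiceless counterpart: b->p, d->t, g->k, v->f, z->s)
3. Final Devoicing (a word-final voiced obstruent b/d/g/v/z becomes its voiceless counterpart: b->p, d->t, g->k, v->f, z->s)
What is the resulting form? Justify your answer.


Starting form: 'zodub'
Rule 1: Vowel Harmony: all vowels become 'o' (matching first vowel). 'zodub' -> 'zodob'
Rule 2: Consonant Assimilation: no voiced obstruent (b/d/g/v/z) stands immediately before a voiceless consonant (p/t/k/s/f). No change.
Rule 3: Final Devoicing: word-final voiced obstruent 'b' becomes voiceless 'p'. 'zodob' -> 'zodop'
Final form: 'zodop'

zodop


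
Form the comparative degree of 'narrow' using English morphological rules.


Apply comparative formation (add -er): 'narrow' -> 'narrower'.

narrower


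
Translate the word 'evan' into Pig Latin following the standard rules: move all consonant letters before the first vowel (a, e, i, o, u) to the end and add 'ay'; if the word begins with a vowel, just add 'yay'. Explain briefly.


'evan' starts with a vowel, so add 'yay': 'evanyay'.

evanyay


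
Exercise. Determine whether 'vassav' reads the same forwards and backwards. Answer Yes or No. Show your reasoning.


Forward: 'vassav'
Reversed: 'vassav'
They are identical.

Yes


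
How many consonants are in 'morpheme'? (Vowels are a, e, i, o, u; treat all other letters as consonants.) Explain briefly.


Consonants in 'morpheme': m, r, p, h, m = 5 consonants.

5


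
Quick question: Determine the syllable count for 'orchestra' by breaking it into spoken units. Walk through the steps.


Break 'orchestra' into syllables: or-ches-tra -> or | ches | tra = 3 syllables

3 syllables


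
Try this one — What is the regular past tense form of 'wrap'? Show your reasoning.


Apply rule: Double final consonant and add -ed. 'wrap' becomes 'wrapped'.

wrapped


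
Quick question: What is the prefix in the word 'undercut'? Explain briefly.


The word 'undercut' = 'under' (prefix) + 'cut' (root). The prefix is 'under'.

under


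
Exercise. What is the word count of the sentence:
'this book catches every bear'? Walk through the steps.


Split into words: this | book | catches | every | bear = 5 words.

5


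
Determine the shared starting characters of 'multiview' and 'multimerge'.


Compare from the start: 5 characters match: 'multi'. Mismatch at position 6: 'v' vs 'm'.

multi


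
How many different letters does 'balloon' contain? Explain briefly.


Unique letters in 'balloon': {a, b, l, n, o} = 5 distinct letters.

5


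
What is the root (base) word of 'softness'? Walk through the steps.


Remove suffix '-ness' from 'softness' to get root 'soft'.

soft


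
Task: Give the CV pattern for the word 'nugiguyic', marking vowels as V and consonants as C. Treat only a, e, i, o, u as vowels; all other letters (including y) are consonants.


Letter mapping: n = C, u = V, g = C, i = V, g = C, u = V, y = C, i = V, c = C.

CVCVCVCVC


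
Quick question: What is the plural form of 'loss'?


Apply rule: Add -es (sibilant/fricative ending). 'loss' becomes 'losses'.

losses


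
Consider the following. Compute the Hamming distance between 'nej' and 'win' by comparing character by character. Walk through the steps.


Alignment:
Position 1: 'n' vs 'w' = DIFFER
Position 2: 'e' vs 'i' = DIFFER
Position 3: 'j' vs 'n' = DIFFER
Total differences: 3

3


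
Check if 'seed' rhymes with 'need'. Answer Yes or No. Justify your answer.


Rime (stressed vowel + following sounds) of 'seed': -eed = /iːd/
Rime of 'need': -eed = /iːd/
/iːd/ and /iːd/ are the same ending sound, so the words rhyme.

Yes


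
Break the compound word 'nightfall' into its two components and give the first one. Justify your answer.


Split 'nightfall' into 'night' + 'fall'. The first part is 'night'.

night


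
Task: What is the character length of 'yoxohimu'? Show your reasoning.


Spell out 'yoxohimu' and number each letter: y(1), o(2), x(3), o(4), h(5), i(6), m(7), u(8). Total: 8 letters.

8


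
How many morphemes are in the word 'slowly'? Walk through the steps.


Decomposition: slow (root) + -ly (suffix) = 2 morpheme(s)

2 morphemes


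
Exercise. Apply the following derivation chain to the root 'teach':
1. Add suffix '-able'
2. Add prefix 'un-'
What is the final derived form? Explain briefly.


Step 1: Add suffix '-able' to 'teach' = 'teachable'
Step 2: Add prefix 'un-' to 'teachable' = 'unteachable'

unteachable


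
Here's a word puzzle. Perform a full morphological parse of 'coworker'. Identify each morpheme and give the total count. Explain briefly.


Step 1: Identify prefix: 'co' (meaning: together)
Step 2: Identify root: 'work'
Step 3: Identify suffix(es): 'er'
Decomposition: co- (prefix: together) + work (root) + -er (suffix: one who)
Total morphemes: 3

3 morphemes (co- (prefix: together) + work (root) + -er (suffix: one who))


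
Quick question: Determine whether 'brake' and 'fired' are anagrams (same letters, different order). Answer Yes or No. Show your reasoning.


Sorted letters of 'brake': 'abekr'
Sorted letters of 'fired': 'defir'
They do not match.

No


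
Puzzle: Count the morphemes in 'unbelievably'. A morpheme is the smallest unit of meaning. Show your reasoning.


Decomposition: un- (prefix) + believe (root) + -able (suffix) + -ly (suffix) = 4 morpheme(s)

4 morphemes


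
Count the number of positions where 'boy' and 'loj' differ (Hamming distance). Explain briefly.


Alignment:
Position 1: 'b' vs 'l' = DIFFER
Position 2: 'o' vs 'o' = match
Position 3: 'y' vs 'j' = DIFFER
Total differences: 2

2


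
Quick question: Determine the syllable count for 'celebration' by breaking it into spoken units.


Break 'celebration' into syllables: cel-e-bra-tion -> cel | e | bra | tion = 4 syllables

4 syllables


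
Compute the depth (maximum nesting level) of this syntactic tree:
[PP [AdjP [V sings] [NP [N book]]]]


Count bracket nesting levels:
'[' at pos 0: depth = 1
'[' at pos 4: depth = 2
'[' at pos 10: depth = 3
'[' at pos 20: depth = 3
'[' at pos 24: depth = 4
Maximum depth reached: 4

4


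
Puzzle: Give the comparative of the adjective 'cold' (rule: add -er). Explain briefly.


Apply comparative formation (add -er): 'cold' -> 'colder'.

colder


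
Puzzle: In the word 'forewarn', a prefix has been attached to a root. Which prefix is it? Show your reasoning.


The word 'forewarn' = 'fore' (prefix) + 'warn' (root). The prefix is 'fore'.

fore


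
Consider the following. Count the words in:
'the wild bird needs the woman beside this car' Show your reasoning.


Split into words: the | wild | bird | needs | the | woman | beside | this | car = 9 words.

9


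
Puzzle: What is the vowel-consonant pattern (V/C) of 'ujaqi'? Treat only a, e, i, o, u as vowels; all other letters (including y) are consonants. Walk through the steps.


Letter mapping: u = V, j = C, a = V, q = C, i = V.

VCVCV


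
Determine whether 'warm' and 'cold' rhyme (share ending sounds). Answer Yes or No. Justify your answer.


Rime (stressed vowel + following sounds) of 'warm': -arm = /ɔːrm/
Rime of 'cold': -old = /oʊld/
/ɔːrm/ and /oʊld/ are different ending sounds, so the words do not rhyme.

No


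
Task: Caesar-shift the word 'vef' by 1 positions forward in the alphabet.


Shift each letter by 1: v -> w, e -> f, f -> g. Result: 'wfg'.

wfg


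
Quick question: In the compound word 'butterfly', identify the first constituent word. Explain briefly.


Split 'butterfly' into 'butter' + 'fly'. The first part is 'butter'.

butter


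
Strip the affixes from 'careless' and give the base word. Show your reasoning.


Remove suffix '-less' from 'careless' to get root 'care'.

care


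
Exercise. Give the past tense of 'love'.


Apply rule: Add -d (word ends in -e). 'love' becomes 'loved'.

loved


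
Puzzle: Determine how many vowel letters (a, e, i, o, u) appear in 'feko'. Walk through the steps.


Vowels in 'feko': e, o = 2 vowels.

2


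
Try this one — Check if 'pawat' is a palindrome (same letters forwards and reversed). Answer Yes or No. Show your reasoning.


Forward: 'pawat'
Reversed: 'tawap'
They differ.

No


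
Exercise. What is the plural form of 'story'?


Apply rule: Change -y to -ies (consonant + y). 'story' becomes 'stories'.

stories


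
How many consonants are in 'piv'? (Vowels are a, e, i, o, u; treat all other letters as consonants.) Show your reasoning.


Consonants in 'piv': p, v = 2 consonants.

2


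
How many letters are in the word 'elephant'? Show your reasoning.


Spell out 'elephant' and number each letter: e(1), l(2), e(3), p(4), h(5), a(6), n(7), t(8). Total: 8 letters.

8


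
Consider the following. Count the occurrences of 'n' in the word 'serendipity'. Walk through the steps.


Letter 'n' in 'serendipity': found at position(s) 5 = 1 occurrence(s).

1


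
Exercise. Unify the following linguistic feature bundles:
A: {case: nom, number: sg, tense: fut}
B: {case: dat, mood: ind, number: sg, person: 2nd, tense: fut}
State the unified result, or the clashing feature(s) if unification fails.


Compare features:
case: A=nom vs B=dat -> CLASH
mood: A=_ vs B=ind -> unified: ind
number: A=sg vs B=sg -> unified: sg
person: A=_ vs B=2nd -> unified: 2nd
tense: A=fut vs B=fut -> unified: fut
Clash detected on feature 'case' (nom vs dat); unification fails.

CLASH on 'case' (nom vs dat)


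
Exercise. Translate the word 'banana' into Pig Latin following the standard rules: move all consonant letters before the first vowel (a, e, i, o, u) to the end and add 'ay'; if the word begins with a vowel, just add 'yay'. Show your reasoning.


'banana': move consonant cluster 'b' to end and add 'ay': 'ananabay'.

ananabay


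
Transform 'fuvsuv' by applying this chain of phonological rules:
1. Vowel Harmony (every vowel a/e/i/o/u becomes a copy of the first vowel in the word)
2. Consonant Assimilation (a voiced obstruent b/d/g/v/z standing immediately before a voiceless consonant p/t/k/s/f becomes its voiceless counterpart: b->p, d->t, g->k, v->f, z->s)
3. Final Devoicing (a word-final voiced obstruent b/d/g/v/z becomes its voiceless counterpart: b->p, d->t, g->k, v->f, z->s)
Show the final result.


Starting form: 'fuvsuv'
Rule 1: Vowel Harmony: all vowels already match. No change.
Rule 2: Consonant Assimilation: voiced obstruent before voiceless consonant becomes voiceless ('vs' -> 'fs'). 'fuvsuv' -> 'fufsuv'
Rule 3: Final Devoicing: word-final voiced obstruent 'v' becomes voiceless 'f'. 'fufsuv' -> 'fufsuf'
Final form: 'fufsuf'

fufsuf


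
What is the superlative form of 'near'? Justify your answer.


Apply superlative formation (add -est): 'near' -> 'nearest'.

nearest


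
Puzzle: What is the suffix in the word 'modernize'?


The word 'modernize' = 'modern' (root) + '-ize' (suffix). The suffix is '-ize'.

ize


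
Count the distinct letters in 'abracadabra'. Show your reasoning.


Unique letters in 'abracadabra': {a, b, c, d, r} = 5 distinct letters.

5


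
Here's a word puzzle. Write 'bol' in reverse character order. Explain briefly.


Reverse 'bol' character by character: 'lob'.

lob


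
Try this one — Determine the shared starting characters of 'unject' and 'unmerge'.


Compare from the start: 2 characters match: 'un'. Mismatch at position 3: 'j' vs 'm'.

un


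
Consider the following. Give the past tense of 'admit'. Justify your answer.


Apply rule: Double final consonant and add -ed. 'admit' becomes 'admitted'.

admitted


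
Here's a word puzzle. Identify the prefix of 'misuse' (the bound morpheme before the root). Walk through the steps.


The word 'misuse' = 'mis' (prefix) + 'use' (root). The prefix is 'mis'.

mis


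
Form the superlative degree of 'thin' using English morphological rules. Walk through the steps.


Apply superlative formation (double final consonant, add -est): 'thin' -> 'thinnest'.

thinnest


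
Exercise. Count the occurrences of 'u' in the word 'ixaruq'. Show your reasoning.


Letter 'u' in 'ixaruq': found at position(s) 5 = 1 occurrence(s).

1


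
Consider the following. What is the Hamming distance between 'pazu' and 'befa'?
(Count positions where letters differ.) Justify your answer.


Alignment:
Position 1: 'p' vs 'b' = DIFFER
Position 2: 'a' vs 'e' = DIFFER
Position 3: 'z' vs 'f' = DIFFER
Position 4: 'u' vs 'a' = DIFFER
Total differences: 4

4


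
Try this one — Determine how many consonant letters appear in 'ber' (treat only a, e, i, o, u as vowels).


Consonants in 'ber': b, r = 2 consonants.

2


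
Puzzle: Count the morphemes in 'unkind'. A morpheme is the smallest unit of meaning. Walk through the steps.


Decomposition: un- (prefix) + kind (root) = 2 morpheme(s)

2 morphemes


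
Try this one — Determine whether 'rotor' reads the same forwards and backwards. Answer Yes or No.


Forward: 'rotor'
Reversed: 'rotor'
They are identical.

Yes


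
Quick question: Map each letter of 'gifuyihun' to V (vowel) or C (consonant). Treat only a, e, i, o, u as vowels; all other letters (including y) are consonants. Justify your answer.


Letter mapping: g = C, i = V, f = C, u = V, y = C, i = V, h = C, u = V, n = C.

CVCVCVCVC


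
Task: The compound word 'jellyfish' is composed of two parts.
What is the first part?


Split 'jellyfish' into 'jelly' + 'fish'. The first part is 'jelly'.

jelly


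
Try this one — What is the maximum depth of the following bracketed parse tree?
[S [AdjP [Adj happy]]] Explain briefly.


Count bracket nesting levels:
'[' at pos 0: depth = 1
'[' at pos 3: depth = 2
'[' at pos 9: depth = 3
Maximum depth reached: 3

3


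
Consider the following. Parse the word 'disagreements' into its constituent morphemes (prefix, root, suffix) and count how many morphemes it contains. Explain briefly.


Step 1: Identify prefix: 'dis' (meaning: not/apart)
Step 2: Identify root: 'agree'
Step 3: Identify suffix(es): 'ment, s'
Decomposition: dis- (prefix: not/apart) + agree (root) + -ment (suffix: action/result) + -s (plural)
Total morphemes: 4

4 morphemes (dis- (prefix: not/apart) + agree (root) + -ment (suffix: action/result) + -s (plural))


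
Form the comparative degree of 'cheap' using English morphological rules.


Apply comparative formation (add -er): 'cheap' -> 'cheaper'.

cheaper


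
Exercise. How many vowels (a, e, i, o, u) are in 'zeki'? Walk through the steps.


Vowels in 'zeki': e, i = 2 vowels.

2


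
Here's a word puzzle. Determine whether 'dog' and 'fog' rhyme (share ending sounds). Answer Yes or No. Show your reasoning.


Rime (stressed vowel + following sounds) of 'dog': -og = /ɒg/
Rime of 'fog': -og = /ɒg/
/ɒg/ and /ɒg/ are the same ending sound, so the words rhyme.

Yes


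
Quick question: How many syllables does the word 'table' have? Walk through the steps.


Break 'table' into syllables: ta-ble -> ta | ble = 2 syllables

2 syllables


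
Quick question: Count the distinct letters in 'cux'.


Unique letters in 'cux': {c, u, x} = 3 distinct letters.

3


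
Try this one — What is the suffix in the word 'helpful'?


The word 'helpful' = 'help' (root) + '-ful' (suffix). The suffix is '-ful'.

ful


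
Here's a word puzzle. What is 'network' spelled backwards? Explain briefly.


Reverse 'network' character by character: 'krowten'.

krowten


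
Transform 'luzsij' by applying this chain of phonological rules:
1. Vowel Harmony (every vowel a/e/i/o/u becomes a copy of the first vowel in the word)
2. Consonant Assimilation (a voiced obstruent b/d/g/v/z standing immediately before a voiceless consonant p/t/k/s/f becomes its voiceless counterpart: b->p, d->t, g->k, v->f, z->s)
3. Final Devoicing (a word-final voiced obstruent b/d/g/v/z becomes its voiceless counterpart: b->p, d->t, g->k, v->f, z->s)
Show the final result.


Starting form: 'luzsij'
Rule 1: Vowel Harmony: all vowels become 'u' (matching first vowel). 'luzsij' -> 'luzsuj'
Rule 2: Consonant Assimilation: voiced obstruent before voiceless consonant becomes voiceless ('zs' -> 'ss'). 'luzsuj' -> 'lussuj'
Rule 3: Final Devoicing: final consonant 'j' is not one of the voiced obstruents b/d/g/v/z. No change.
Final form: 'lussuj'

lussuj
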